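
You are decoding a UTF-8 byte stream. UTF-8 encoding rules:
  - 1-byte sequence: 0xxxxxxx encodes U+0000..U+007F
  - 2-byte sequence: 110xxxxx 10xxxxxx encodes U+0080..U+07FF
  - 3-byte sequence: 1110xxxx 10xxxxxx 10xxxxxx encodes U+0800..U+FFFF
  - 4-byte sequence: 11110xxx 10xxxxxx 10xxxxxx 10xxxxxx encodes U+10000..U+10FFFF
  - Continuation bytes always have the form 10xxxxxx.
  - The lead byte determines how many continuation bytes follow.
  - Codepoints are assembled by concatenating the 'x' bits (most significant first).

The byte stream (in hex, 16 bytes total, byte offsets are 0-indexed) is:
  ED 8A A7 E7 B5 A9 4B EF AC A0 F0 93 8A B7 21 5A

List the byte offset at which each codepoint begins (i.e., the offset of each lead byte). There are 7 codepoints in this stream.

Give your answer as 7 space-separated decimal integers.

Answer: 0 3 6 7 10 14 15

Derivation:
Byte[0]=ED: 3-byte lead, need 2 cont bytes. acc=0xD
Byte[1]=8A: continuation. acc=(acc<<6)|0x0A=0x34A
Byte[2]=A7: continuation. acc=(acc<<6)|0x27=0xD2A7
Completed: cp=U+D2A7 (starts at byte 0)
Byte[3]=E7: 3-byte lead, need 2 cont bytes. acc=0x7
Byte[4]=B5: continuation. acc=(acc<<6)|0x35=0x1F5
Byte[5]=A9: continuation. acc=(acc<<6)|0x29=0x7D69
Completed: cp=U+7D69 (starts at byte 3)
Byte[6]=4B: 1-byte ASCII. cp=U+004B
Byte[7]=EF: 3-byte lead, need 2 cont bytes. acc=0xF
Byte[8]=AC: continuation. acc=(acc<<6)|0x2C=0x3EC
Byte[9]=A0: continuation. acc=(acc<<6)|0x20=0xFB20
Completed: cp=U+FB20 (starts at byte 7)
Byte[10]=F0: 4-byte lead, need 3 cont bytes. acc=0x0
Byte[11]=93: continuation. acc=(acc<<6)|0x13=0x13
Byte[12]=8A: continuation. acc=(acc<<6)|0x0A=0x4CA
Byte[13]=B7: continuation. acc=(acc<<6)|0x37=0x132B7
Completed: cp=U+132B7 (starts at byte 10)
Byte[14]=21: 1-byte ASCII. cp=U+0021
Byte[15]=5A: 1-byte ASCII. cp=U+005A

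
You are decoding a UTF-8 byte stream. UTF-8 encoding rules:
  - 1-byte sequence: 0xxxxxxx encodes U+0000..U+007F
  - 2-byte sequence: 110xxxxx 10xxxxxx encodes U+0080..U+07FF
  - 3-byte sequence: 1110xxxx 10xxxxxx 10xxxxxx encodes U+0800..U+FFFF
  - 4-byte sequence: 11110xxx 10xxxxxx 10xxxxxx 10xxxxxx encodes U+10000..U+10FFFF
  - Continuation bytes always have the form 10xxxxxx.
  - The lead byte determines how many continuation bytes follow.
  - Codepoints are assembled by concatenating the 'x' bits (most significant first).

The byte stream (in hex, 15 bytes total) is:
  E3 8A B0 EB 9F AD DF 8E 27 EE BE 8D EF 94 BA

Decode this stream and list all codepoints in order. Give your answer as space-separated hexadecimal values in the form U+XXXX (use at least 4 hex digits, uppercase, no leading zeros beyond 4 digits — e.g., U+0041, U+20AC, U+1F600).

Byte[0]=E3: 3-byte lead, need 2 cont bytes. acc=0x3
Byte[1]=8A: continuation. acc=(acc<<6)|0x0A=0xCA
Byte[2]=B0: continuation. acc=(acc<<6)|0x30=0x32B0
Completed: cp=U+32B0 (starts at byte 0)
Byte[3]=EB: 3-byte lead, need 2 cont bytes. acc=0xB
Byte[4]=9F: continuation. acc=(acc<<6)|0x1F=0x2DF
Byte[5]=AD: continuation. acc=(acc<<6)|0x2D=0xB7ED
Completed: cp=U+B7ED (starts at byte 3)
Byte[6]=DF: 2-byte lead, need 1 cont bytes. acc=0x1F
Byte[7]=8E: continuation. acc=(acc<<6)|0x0E=0x7CE
Completed: cp=U+07CE (starts at byte 6)
Byte[8]=27: 1-byte ASCII. cp=U+0027
Byte[9]=EE: 3-byte lead, need 2 cont bytes. acc=0xE
Byte[10]=BE: continuation. acc=(acc<<6)|0x3E=0x3BE
Byte[11]=8D: continuation. acc=(acc<<6)|0x0D=0xEF8D
Completed: cp=U+EF8D (starts at byte 9)
Byte[12]=EF: 3-byte lead, need 2 cont bytes. acc=0xF
Byte[13]=94: continuation. acc=(acc<<6)|0x14=0x3D4
Byte[14]=BA: continuation. acc=(acc<<6)|0x3A=0xF53A
Completed: cp=U+F53A (starts at byte 12)

Answer: U+32B0 U+B7ED U+07CE U+0027 U+EF8D U+F53A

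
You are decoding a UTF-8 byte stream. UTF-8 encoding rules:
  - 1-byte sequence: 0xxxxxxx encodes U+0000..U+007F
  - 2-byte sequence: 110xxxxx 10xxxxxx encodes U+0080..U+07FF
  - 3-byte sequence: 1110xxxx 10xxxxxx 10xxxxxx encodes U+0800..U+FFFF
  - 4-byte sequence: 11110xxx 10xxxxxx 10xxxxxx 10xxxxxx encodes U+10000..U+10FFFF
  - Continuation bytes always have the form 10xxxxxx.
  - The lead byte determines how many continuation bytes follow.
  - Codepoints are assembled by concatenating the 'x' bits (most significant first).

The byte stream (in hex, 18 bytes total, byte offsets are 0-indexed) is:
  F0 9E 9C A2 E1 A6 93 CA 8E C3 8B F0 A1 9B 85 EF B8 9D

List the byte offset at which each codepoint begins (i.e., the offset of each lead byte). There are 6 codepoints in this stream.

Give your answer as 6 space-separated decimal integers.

Byte[0]=F0: 4-byte lead, need 3 cont bytes. acc=0x0
Byte[1]=9E: continuation. acc=(acc<<6)|0x1E=0x1E
Byte[2]=9C: continuation. acc=(acc<<6)|0x1C=0x79C
Byte[3]=A2: continuation. acc=(acc<<6)|0x22=0x1E722
Completed: cp=U+1E722 (starts at byte 0)
Byte[4]=E1: 3-byte lead, need 2 cont bytes. acc=0x1
Byte[5]=A6: continuation. acc=(acc<<6)|0x26=0x66
Byte[6]=93: continuation. acc=(acc<<6)|0x13=0x1993
Completed: cp=U+1993 (starts at byte 4)
Byte[7]=CA: 2-byte lead, need 1 cont bytes. acc=0xA
Byte[8]=8E: continuation. acc=(acc<<6)|0x0E=0x28E
Completed: cp=U+028E (starts at byte 7)
Byte[9]=C3: 2-byte lead, need 1 cont bytes. acc=0x3
Byte[10]=8B: continuation. acc=(acc<<6)|0x0B=0xCB
Completed: cp=U+00CB (starts at byte 9)
Byte[11]=F0: 4-byte lead, need 3 cont bytes. acc=0x0
Byte[12]=A1: continuation. acc=(acc<<6)|0x21=0x21
Byte[13]=9B: continuation. acc=(acc<<6)|0x1B=0x85B
Byte[14]=85: continuation. acc=(acc<<6)|0x05=0x216C5
Completed: cp=U+216C5 (starts at byte 11)
Byte[15]=EF: 3-byte lead, need 2 cont bytes. acc=0xF
Byte[16]=B8: continuation. acc=(acc<<6)|0x38=0x3F8
Byte[17]=9D: continuation. acc=(acc<<6)|0x1D=0xFE1D
Completed: cp=U+FE1D (starts at byte 15)

Answer: 0 4 7 9 11 15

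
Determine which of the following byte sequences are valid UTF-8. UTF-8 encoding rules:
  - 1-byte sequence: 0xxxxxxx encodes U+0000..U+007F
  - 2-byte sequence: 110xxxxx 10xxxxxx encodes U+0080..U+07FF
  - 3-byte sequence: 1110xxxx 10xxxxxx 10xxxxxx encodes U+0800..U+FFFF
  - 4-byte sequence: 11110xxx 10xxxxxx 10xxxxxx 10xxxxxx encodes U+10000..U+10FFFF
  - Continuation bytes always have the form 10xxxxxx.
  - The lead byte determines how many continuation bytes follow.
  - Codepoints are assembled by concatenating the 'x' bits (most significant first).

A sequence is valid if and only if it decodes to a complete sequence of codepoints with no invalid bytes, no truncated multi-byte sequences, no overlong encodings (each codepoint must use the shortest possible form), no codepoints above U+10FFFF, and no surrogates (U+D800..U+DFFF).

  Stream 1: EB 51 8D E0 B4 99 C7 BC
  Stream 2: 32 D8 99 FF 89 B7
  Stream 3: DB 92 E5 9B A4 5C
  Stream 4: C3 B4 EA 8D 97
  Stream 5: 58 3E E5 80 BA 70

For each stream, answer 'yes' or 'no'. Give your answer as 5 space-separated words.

Stream 1: error at byte offset 1. INVALID
Stream 2: error at byte offset 3. INVALID
Stream 3: decodes cleanly. VALID
Stream 4: decodes cleanly. VALID
Stream 5: decodes cleanly. VALID

Answer: no no yes yes yes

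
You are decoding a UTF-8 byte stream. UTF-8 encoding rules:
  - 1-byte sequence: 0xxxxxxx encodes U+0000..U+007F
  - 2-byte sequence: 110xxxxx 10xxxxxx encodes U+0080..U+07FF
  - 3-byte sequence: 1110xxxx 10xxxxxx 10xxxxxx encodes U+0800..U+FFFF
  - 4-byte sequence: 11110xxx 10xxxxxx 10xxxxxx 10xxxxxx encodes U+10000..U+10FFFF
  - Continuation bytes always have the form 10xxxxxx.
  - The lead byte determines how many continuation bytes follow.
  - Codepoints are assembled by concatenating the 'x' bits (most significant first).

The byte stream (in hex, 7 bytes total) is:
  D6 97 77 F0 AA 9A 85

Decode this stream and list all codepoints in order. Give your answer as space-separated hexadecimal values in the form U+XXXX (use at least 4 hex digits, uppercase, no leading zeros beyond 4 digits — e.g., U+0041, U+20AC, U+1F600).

Answer: U+0597 U+0077 U+2A685

Derivation:
Byte[0]=D6: 2-byte lead, need 1 cont bytes. acc=0x16
Byte[1]=97: continuation. acc=(acc<<6)|0x17=0x597
Completed: cp=U+0597 (starts at byte 0)
Byte[2]=77: 1-byte ASCII. cp=U+0077
Byte[3]=F0: 4-byte lead, need 3 cont bytes. acc=0x0
Byte[4]=AA: continuation. acc=(acc<<6)|0x2A=0x2A
Byte[5]=9A: continuation. acc=(acc<<6)|0x1A=0xA9A
Byte[6]=85: continuation. acc=(acc<<6)|0x05=0x2A685
Completed: cp=U+2A685 (starts at byte 3)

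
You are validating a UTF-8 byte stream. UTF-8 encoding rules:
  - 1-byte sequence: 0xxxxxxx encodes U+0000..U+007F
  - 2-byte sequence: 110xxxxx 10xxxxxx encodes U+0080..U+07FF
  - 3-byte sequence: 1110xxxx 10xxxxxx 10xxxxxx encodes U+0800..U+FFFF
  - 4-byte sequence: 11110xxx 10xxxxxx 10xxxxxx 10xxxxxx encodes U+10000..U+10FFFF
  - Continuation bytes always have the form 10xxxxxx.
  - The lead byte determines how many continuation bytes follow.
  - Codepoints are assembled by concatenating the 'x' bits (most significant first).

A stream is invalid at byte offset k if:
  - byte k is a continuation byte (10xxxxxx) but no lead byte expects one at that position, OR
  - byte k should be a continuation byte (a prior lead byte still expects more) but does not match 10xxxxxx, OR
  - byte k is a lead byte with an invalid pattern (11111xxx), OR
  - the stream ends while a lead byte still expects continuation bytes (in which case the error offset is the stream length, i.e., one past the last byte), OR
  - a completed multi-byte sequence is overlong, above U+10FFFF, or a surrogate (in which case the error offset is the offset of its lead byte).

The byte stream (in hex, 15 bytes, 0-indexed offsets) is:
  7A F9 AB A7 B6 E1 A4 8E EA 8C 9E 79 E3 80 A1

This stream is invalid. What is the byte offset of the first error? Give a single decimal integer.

Answer: 1

Derivation:
Byte[0]=7A: 1-byte ASCII. cp=U+007A
Byte[1]=F9: INVALID lead byte (not 0xxx/110x/1110/11110)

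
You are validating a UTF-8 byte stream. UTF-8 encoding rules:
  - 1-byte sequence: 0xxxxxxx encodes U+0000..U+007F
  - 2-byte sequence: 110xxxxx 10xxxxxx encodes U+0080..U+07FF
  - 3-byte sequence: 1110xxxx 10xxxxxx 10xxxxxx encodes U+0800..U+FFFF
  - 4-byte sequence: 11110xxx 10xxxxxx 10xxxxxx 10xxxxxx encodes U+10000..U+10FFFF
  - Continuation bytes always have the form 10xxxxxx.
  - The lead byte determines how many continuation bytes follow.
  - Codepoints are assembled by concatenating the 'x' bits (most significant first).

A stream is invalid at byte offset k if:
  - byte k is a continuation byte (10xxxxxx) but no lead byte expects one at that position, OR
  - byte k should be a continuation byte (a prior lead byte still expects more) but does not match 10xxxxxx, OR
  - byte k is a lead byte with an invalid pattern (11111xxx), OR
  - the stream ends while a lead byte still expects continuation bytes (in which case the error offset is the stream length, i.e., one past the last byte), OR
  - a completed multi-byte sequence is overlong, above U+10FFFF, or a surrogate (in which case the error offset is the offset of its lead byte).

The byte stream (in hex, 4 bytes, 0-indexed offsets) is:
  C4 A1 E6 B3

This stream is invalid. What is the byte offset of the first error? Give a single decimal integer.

Answer: 4

Derivation:
Byte[0]=C4: 2-byte lead, need 1 cont bytes. acc=0x4
Byte[1]=A1: continuation. acc=(acc<<6)|0x21=0x121
Completed: cp=U+0121 (starts at byte 0)
Byte[2]=E6: 3-byte lead, need 2 cont bytes. acc=0x6
Byte[3]=B3: continuation. acc=(acc<<6)|0x33=0x1B3
Byte[4]: stream ended, expected continuation. INVALID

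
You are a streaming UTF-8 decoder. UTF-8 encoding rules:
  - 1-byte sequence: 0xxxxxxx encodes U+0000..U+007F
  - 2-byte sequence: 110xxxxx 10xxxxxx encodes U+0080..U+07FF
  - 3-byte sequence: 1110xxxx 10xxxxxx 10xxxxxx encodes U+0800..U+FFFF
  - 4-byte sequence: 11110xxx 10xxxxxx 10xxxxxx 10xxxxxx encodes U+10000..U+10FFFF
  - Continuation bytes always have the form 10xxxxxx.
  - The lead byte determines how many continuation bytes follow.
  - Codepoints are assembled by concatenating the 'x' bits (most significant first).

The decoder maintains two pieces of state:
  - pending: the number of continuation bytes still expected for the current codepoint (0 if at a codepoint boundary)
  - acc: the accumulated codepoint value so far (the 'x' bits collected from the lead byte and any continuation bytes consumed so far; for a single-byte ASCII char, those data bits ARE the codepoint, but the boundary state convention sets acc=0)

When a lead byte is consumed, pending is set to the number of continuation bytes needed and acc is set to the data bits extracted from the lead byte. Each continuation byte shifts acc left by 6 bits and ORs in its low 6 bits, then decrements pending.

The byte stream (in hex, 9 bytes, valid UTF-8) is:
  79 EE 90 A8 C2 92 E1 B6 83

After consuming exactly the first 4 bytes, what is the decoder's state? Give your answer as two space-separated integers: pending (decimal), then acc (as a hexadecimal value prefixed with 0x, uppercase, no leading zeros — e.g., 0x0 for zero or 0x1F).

Answer: 0 0xE428

Derivation:
Byte[0]=79: 1-byte. pending=0, acc=0x0
Byte[1]=EE: 3-byte lead. pending=2, acc=0xE
Byte[2]=90: continuation. acc=(acc<<6)|0x10=0x390, pending=1
Byte[3]=A8: continuation. acc=(acc<<6)|0x28=0xE428, pending=0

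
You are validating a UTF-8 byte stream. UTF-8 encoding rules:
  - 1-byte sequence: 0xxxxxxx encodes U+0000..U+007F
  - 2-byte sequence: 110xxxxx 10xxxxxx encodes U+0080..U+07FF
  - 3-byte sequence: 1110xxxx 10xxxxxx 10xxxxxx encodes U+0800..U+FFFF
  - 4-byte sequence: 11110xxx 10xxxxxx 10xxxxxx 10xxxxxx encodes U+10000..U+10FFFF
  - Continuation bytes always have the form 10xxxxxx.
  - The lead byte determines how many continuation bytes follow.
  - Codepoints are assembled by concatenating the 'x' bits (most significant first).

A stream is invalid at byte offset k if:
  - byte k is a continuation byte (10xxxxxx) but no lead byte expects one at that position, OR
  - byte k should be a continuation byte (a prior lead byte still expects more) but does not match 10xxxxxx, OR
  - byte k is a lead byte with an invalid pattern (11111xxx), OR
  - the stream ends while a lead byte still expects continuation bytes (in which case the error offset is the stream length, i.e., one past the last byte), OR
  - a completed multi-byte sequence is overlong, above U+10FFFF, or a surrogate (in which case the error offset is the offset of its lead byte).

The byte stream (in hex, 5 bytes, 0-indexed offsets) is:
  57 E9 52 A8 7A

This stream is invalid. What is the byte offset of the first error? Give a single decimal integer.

Answer: 2

Derivation:
Byte[0]=57: 1-byte ASCII. cp=U+0057
Byte[1]=E9: 3-byte lead, need 2 cont bytes. acc=0x9
Byte[2]=52: expected 10xxxxxx continuation. INVALID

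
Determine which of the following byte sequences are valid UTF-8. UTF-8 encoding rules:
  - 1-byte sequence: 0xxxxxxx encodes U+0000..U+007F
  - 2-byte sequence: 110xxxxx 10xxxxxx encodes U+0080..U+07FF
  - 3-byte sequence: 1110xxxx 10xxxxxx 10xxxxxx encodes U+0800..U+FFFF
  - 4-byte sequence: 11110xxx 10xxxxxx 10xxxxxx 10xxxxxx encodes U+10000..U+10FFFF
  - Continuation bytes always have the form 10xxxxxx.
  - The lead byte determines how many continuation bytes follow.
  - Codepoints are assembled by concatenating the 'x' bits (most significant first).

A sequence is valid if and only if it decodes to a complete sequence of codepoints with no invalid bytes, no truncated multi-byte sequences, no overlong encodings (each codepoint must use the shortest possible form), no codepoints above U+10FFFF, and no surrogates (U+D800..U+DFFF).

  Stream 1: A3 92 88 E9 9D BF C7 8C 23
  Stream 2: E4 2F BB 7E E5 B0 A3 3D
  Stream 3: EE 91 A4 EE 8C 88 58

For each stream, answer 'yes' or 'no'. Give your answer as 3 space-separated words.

Answer: no no yes

Derivation:
Stream 1: error at byte offset 0. INVALID
Stream 2: error at byte offset 1. INVALID
Stream 3: decodes cleanly. VALID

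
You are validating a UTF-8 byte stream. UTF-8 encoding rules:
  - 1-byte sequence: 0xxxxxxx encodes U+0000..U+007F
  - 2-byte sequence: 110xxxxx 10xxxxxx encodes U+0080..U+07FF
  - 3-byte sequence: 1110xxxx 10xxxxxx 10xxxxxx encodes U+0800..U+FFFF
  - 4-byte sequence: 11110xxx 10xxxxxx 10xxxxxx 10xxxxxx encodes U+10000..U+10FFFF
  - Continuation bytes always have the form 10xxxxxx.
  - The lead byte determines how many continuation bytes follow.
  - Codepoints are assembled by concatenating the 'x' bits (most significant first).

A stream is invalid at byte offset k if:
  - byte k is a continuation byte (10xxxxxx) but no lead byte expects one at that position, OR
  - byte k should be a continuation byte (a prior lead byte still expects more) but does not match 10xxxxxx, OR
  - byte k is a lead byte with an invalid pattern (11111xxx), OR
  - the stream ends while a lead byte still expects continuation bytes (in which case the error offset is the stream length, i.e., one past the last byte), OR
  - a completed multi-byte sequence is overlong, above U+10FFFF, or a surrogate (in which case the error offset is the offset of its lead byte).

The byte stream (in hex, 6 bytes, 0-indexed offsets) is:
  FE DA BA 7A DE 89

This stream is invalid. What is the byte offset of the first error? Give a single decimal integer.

Answer: 0

Derivation:
Byte[0]=FE: INVALID lead byte (not 0xxx/110x/1110/11110)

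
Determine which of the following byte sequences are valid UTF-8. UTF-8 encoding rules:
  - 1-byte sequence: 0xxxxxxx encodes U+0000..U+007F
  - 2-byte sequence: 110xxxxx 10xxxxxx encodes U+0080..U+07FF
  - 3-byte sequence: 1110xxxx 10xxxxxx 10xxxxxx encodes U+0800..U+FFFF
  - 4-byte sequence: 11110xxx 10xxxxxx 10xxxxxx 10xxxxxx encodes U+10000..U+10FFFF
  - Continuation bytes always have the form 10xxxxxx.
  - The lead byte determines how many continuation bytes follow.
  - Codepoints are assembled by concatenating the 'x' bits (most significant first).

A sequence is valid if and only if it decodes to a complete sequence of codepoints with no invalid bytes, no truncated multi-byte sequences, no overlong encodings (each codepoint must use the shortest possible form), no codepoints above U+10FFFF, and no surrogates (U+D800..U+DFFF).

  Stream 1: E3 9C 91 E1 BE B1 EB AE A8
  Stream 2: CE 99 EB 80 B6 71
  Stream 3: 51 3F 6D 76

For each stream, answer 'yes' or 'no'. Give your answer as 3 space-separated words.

Stream 1: decodes cleanly. VALID
Stream 2: decodes cleanly. VALID
Stream 3: decodes cleanly. VALID

Answer: yes yes yes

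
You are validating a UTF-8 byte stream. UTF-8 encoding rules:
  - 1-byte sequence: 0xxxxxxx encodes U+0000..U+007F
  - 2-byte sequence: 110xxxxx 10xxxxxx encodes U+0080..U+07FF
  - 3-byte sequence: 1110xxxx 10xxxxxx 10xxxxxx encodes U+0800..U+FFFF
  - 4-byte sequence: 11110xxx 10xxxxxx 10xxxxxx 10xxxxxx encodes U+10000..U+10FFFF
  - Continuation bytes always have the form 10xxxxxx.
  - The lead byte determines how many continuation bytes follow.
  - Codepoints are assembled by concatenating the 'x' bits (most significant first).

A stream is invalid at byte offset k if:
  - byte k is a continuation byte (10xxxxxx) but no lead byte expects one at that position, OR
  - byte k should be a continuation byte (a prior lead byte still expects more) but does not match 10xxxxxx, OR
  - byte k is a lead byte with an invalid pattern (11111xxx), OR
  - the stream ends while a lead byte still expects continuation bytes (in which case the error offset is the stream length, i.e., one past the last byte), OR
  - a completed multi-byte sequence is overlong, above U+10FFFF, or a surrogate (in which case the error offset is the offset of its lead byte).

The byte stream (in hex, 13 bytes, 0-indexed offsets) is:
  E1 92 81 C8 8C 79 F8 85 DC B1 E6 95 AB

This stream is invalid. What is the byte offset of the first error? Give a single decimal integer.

Byte[0]=E1: 3-byte lead, need 2 cont bytes. acc=0x1
Byte[1]=92: continuation. acc=(acc<<6)|0x12=0x52
Byte[2]=81: continuation. acc=(acc<<6)|0x01=0x1481
Completed: cp=U+1481 (starts at byte 0)
Byte[3]=C8: 2-byte lead, need 1 cont bytes. acc=0x8
Byte[4]=8C: continuation. acc=(acc<<6)|0x0C=0x20C
Completed: cp=U+020C (starts at byte 3)
Byte[5]=79: 1-byte ASCII. cp=U+0079
Byte[6]=F8: INVALID lead byte (not 0xxx/110x/1110/11110)

Answer: 6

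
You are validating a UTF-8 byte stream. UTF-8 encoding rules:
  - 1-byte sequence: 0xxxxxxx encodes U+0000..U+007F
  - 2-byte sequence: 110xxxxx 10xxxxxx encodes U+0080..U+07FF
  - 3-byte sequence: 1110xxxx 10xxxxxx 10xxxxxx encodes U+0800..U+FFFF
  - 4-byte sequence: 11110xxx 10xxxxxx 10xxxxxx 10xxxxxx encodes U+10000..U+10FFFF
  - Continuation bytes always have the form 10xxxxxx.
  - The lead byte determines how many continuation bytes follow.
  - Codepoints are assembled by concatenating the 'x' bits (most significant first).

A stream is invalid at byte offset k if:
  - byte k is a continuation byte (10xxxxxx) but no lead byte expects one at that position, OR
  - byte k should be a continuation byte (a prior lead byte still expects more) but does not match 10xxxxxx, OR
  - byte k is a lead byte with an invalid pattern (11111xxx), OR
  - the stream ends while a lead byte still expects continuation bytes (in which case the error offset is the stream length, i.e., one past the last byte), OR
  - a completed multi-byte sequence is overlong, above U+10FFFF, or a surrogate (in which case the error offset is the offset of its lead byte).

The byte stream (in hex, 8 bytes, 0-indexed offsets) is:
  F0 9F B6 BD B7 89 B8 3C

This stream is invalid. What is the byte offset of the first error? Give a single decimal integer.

Byte[0]=F0: 4-byte lead, need 3 cont bytes. acc=0x0
Byte[1]=9F: continuation. acc=(acc<<6)|0x1F=0x1F
Byte[2]=B6: continuation. acc=(acc<<6)|0x36=0x7F6
Byte[3]=BD: continuation. acc=(acc<<6)|0x3D=0x1FDBD
Completed: cp=U+1FDBD (starts at byte 0)
Byte[4]=B7: INVALID lead byte (not 0xxx/110x/1110/11110)

Answer: 4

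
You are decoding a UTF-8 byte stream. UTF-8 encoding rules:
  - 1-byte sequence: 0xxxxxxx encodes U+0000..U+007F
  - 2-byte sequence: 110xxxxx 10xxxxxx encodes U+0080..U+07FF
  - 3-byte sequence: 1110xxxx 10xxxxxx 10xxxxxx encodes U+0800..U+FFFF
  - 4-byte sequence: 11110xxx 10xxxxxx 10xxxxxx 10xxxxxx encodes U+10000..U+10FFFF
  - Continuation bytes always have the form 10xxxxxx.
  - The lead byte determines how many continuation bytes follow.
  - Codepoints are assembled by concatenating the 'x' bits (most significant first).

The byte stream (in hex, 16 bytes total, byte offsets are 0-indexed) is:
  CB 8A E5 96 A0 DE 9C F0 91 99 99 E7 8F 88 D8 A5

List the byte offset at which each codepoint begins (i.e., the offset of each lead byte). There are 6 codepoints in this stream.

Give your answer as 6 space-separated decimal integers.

Answer: 0 2 5 7 11 14

Derivation:
Byte[0]=CB: 2-byte lead, need 1 cont bytes. acc=0xB
Byte[1]=8A: continuation. acc=(acc<<6)|0x0A=0x2CA
Completed: cp=U+02CA (starts at byte 0)
Byte[2]=E5: 3-byte lead, need 2 cont bytes. acc=0x5
Byte[3]=96: continuation. acc=(acc<<6)|0x16=0x156
Byte[4]=A0: continuation. acc=(acc<<6)|0x20=0x55A0
Completed: cp=U+55A0 (starts at byte 2)
Byte[5]=DE: 2-byte lead, need 1 cont bytes. acc=0x1E
Byte[6]=9C: continuation. acc=(acc<<6)|0x1C=0x79C
Completed: cp=U+079C (starts at byte 5)
Byte[7]=F0: 4-byte lead, need 3 cont bytes. acc=0x0
Byte[8]=91: continuation. acc=(acc<<6)|0x11=0x11
Byte[9]=99: continuation. acc=(acc<<6)|0x19=0x459
Byte[10]=99: continuation. acc=(acc<<6)|0x19=0x11659
Completed: cp=U+11659 (starts at byte 7)
Byte[11]=E7: 3-byte lead, need 2 cont bytes. acc=0x7
Byte[12]=8F: continuation. acc=(acc<<6)|0x0F=0x1CF
Byte[13]=88: continuation. acc=(acc<<6)|0x08=0x73C8
Completed: cp=U+73C8 (starts at byte 11)
Byte[14]=D8: 2-byte lead, need 1 cont bytes. acc=0x18
Byte[15]=A5: continuation. acc=(acc<<6)|0x25=0x625
Completed: cp=U+0625 (starts at byte 14)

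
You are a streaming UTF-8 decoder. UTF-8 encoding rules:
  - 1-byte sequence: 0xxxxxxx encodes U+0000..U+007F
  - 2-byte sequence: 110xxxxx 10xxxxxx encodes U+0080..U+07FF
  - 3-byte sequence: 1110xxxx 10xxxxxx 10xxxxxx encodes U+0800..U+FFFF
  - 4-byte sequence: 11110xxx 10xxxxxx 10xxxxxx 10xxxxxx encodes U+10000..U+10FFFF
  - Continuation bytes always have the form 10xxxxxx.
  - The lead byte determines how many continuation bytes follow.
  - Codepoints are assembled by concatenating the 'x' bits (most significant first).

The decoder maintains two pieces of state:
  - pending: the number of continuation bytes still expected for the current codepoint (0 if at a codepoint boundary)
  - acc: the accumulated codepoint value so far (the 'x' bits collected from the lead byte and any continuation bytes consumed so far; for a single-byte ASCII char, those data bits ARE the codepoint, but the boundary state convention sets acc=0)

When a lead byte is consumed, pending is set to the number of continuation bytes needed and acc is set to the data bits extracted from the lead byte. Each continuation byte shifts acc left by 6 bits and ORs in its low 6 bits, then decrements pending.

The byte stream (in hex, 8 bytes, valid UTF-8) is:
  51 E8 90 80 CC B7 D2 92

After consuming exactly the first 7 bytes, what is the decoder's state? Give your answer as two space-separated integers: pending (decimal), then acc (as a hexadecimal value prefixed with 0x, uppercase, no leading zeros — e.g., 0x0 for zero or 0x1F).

Answer: 1 0x12

Derivation:
Byte[0]=51: 1-byte. pending=0, acc=0x0
Byte[1]=E8: 3-byte lead. pending=2, acc=0x8
Byte[2]=90: continuation. acc=(acc<<6)|0x10=0x210, pending=1
Byte[3]=80: continuation. acc=(acc<<6)|0x00=0x8400, pending=0
Byte[4]=CC: 2-byte lead. pending=1, acc=0xC
Byte[5]=B7: continuation. acc=(acc<<6)|0x37=0x337, pending=0
Byte[6]=D2: 2-byte lead. pending=1, acc=0x12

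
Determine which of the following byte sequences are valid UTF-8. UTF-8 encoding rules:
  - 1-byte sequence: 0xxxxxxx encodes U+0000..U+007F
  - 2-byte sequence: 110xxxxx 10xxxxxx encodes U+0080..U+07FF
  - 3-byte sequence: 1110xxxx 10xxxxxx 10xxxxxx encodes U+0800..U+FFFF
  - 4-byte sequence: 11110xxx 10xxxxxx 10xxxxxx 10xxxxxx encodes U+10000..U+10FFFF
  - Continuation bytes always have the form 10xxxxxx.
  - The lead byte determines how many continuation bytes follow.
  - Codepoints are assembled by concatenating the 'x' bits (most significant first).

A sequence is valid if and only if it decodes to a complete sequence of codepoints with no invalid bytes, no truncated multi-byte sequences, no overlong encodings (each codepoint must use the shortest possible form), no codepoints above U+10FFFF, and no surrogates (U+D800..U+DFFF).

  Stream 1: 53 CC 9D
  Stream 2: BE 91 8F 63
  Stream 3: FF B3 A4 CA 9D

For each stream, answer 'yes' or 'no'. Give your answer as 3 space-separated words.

Stream 1: decodes cleanly. VALID
Stream 2: error at byte offset 0. INVALID
Stream 3: error at byte offset 0. INVALID

Answer: yes no no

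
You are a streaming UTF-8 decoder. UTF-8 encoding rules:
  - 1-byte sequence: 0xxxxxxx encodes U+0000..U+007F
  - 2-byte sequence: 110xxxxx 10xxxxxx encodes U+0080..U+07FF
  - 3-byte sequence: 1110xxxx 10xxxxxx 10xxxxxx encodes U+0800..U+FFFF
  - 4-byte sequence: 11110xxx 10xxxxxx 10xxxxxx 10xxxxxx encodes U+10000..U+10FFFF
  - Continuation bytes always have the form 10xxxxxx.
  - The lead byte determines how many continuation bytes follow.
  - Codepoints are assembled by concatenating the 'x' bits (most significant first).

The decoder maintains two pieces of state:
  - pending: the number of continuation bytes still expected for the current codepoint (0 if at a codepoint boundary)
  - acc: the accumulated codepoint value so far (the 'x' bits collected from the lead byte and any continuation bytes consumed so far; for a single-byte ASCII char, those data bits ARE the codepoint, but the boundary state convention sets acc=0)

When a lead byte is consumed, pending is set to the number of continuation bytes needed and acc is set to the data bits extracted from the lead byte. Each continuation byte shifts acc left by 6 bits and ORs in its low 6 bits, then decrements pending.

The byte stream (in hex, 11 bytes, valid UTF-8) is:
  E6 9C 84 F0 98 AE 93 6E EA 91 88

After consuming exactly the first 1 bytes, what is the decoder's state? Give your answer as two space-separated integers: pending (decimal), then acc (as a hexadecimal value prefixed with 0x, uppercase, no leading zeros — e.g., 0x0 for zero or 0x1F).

Answer: 2 0x6

Derivation:
Byte[0]=E6: 3-byte lead. pending=2, acc=0x6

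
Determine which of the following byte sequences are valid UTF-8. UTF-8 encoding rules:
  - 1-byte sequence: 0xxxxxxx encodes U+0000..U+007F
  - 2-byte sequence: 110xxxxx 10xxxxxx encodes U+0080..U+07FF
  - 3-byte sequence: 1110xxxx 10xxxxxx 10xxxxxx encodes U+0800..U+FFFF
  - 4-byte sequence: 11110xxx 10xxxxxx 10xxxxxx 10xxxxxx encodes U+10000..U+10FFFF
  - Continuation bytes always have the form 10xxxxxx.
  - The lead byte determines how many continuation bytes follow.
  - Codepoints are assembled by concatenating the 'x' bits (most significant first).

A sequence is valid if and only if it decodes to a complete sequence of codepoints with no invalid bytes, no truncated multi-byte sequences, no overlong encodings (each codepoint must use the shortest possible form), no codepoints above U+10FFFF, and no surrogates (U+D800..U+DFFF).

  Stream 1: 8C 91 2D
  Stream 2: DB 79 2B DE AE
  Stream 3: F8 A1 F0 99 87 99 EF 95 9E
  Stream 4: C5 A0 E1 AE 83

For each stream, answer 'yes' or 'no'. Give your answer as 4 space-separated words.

Stream 1: error at byte offset 0. INVALID
Stream 2: error at byte offset 1. INVALID
Stream 3: error at byte offset 0. INVALID
Stream 4: decodes cleanly. VALID

Answer: no no no yes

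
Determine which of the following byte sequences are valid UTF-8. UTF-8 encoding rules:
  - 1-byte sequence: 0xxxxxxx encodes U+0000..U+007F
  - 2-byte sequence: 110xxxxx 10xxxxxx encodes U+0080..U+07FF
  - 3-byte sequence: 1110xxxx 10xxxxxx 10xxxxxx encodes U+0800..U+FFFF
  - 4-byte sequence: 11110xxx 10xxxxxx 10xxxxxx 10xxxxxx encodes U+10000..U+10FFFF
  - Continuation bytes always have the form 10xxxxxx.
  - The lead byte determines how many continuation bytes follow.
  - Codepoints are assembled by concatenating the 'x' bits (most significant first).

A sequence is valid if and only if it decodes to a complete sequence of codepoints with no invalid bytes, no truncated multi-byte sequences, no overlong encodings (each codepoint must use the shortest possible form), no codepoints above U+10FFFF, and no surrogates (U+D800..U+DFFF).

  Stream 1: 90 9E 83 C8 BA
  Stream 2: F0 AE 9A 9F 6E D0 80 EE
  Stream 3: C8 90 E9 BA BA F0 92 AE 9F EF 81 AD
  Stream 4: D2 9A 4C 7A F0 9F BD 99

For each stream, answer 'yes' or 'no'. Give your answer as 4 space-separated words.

Answer: no no yes yes

Derivation:
Stream 1: error at byte offset 0. INVALID
Stream 2: error at byte offset 8. INVALID
Stream 3: decodes cleanly. VALID
Stream 4: decodes cleanly. VALID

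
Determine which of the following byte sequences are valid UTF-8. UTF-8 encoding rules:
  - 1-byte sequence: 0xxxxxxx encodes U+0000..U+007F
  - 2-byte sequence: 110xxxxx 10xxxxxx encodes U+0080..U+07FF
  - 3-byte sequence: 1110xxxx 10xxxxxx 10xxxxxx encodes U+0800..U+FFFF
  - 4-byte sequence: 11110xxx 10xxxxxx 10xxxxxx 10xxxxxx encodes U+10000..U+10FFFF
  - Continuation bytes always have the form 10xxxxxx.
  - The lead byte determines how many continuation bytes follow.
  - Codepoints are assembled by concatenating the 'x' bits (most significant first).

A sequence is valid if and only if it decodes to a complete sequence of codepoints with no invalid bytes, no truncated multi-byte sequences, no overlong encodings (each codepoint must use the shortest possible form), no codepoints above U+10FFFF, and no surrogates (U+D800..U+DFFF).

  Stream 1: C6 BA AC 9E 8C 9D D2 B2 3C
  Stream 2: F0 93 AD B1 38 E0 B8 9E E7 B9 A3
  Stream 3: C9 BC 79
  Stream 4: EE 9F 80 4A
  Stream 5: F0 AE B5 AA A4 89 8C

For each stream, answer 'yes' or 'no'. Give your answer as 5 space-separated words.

Stream 1: error at byte offset 2. INVALID
Stream 2: decodes cleanly. VALID
Stream 3: decodes cleanly. VALID
Stream 4: decodes cleanly. VALID
Stream 5: error at byte offset 4. INVALID

Answer: no yes yes yes no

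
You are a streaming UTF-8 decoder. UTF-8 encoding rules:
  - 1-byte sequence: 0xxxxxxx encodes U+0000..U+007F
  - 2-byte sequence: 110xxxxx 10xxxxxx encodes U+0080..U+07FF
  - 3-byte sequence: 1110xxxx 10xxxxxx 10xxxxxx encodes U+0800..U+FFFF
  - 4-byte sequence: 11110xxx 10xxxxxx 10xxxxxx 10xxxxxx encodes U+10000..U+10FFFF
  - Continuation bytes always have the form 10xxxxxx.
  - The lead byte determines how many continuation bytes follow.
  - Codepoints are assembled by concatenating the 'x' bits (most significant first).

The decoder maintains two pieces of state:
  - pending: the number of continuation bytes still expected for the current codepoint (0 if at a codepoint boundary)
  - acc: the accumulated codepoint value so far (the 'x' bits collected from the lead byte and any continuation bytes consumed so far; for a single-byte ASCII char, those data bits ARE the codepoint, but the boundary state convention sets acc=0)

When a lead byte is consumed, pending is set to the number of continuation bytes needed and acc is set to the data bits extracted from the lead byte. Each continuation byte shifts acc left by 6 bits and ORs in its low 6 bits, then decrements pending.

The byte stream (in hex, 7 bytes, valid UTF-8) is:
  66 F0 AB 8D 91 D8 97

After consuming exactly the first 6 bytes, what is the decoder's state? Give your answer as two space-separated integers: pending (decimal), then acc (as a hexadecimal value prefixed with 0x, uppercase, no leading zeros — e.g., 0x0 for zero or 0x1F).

Answer: 1 0x18

Derivation:
Byte[0]=66: 1-byte. pending=0, acc=0x0
Byte[1]=F0: 4-byte lead. pending=3, acc=0x0
Byte[2]=AB: continuation. acc=(acc<<6)|0x2B=0x2B, pending=2
Byte[3]=8D: continuation. acc=(acc<<6)|0x0D=0xACD, pending=1
Byte[4]=91: continuation. acc=(acc<<6)|0x11=0x2B351, pending=0
Byte[5]=D8: 2-byte lead. pending=1, acc=0x18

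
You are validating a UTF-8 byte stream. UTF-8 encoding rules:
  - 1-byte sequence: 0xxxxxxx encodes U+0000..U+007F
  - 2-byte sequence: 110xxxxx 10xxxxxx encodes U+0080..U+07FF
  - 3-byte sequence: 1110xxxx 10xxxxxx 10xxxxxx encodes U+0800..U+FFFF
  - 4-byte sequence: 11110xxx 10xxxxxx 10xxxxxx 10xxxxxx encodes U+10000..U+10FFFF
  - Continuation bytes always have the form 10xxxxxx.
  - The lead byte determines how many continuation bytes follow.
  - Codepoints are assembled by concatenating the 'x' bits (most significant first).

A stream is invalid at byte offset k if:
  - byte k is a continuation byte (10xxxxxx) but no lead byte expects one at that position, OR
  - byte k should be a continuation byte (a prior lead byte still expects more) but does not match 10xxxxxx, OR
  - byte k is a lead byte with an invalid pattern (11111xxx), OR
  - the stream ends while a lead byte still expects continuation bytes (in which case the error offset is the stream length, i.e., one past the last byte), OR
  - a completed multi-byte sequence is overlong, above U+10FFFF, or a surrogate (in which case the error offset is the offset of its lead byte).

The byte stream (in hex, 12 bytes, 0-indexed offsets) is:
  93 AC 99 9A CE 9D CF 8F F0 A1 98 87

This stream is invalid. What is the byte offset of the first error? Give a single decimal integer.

Byte[0]=93: INVALID lead byte (not 0xxx/110x/1110/11110)

Answer: 0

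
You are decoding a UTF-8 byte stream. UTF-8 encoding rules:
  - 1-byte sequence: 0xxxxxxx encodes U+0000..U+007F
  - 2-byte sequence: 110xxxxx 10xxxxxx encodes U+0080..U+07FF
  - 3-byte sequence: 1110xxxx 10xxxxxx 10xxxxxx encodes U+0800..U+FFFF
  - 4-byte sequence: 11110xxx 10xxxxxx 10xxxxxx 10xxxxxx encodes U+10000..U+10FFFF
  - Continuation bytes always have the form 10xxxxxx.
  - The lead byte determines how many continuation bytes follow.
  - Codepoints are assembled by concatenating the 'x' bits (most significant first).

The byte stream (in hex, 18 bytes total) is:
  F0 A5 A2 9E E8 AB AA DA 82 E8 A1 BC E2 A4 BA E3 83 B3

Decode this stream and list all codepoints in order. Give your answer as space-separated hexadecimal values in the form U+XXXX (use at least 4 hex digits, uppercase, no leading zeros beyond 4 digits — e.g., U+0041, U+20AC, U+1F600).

Answer: U+2589E U+8AEA U+0682 U+887C U+293A U+30F3

Derivation:
Byte[0]=F0: 4-byte lead, need 3 cont bytes. acc=0x0
Byte[1]=A5: continuation. acc=(acc<<6)|0x25=0x25
Byte[2]=A2: continuation. acc=(acc<<6)|0x22=0x962
Byte[3]=9E: continuation. acc=(acc<<6)|0x1E=0x2589E
Completed: cp=U+2589E (starts at byte 0)
Byte[4]=E8: 3-byte lead, need 2 cont bytes. acc=0x8
Byte[5]=AB: continuation. acc=(acc<<6)|0x2B=0x22B
Byte[6]=AA: continuation. acc=(acc<<6)|0x2A=0x8AEA
Completed: cp=U+8AEA (starts at byte 4)
Byte[7]=DA: 2-byte lead, need 1 cont bytes. acc=0x1A
Byte[8]=82: continuation. acc=(acc<<6)|0x02=0x682
Completed: cp=U+0682 (starts at byte 7)
Byte[9]=E8: 3-byte lead, need 2 cont bytes. acc=0x8
Byte[10]=A1: continuation. acc=(acc<<6)|0x21=0x221
Byte[11]=BC: continuation. acc=(acc<<6)|0x3C=0x887C
Completed: cp=U+887C (starts at byte 9)
Byte[12]=E2: 3-byte lead, need 2 cont bytes. acc=0x2
Byte[13]=A4: continuation. acc=(acc<<6)|0x24=0xA4
Byte[14]=BA: continuation. acc=(acc<<6)|0x3A=0x293A
Completed: cp=U+293A (starts at byte 12)
Byte[15]=E3: 3-byte lead, need 2 cont bytes. acc=0x3
Byte[16]=83: continuation. acc=(acc<<6)|0x03=0xC3
Byte[17]=B3: continuation. acc=(acc<<6)|0x33=0x30F3
Completed: cp=U+30F3 (starts at byte 15)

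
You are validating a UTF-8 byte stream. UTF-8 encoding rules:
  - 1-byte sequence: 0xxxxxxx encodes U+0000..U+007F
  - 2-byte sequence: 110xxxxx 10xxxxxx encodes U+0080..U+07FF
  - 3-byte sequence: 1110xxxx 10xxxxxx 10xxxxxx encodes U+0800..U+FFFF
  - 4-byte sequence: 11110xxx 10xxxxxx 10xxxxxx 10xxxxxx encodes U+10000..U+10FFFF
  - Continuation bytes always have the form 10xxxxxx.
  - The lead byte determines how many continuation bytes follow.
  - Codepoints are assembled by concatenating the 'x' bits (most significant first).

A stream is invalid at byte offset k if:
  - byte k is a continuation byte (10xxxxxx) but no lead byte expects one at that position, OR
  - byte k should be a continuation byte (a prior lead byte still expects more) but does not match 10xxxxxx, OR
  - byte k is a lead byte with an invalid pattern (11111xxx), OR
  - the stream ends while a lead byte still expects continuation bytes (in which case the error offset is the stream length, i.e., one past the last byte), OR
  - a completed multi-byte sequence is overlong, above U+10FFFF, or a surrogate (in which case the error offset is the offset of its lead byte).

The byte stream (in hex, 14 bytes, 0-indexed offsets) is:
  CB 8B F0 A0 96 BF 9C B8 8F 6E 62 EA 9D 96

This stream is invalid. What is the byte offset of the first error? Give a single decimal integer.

Byte[0]=CB: 2-byte lead, need 1 cont bytes. acc=0xB
Byte[1]=8B: continuation. acc=(acc<<6)|0x0B=0x2CB
Completed: cp=U+02CB (starts at byte 0)
Byte[2]=F0: 4-byte lead, need 3 cont bytes. acc=0x0
Byte[3]=A0: continuation. acc=(acc<<6)|0x20=0x20
Byte[4]=96: continuation. acc=(acc<<6)|0x16=0x816
Byte[5]=BF: continuation. acc=(acc<<6)|0x3F=0x205BF
Completed: cp=U+205BF (starts at byte 2)
Byte[6]=9C: INVALID lead byte (not 0xxx/110x/1110/11110)

Answer: 6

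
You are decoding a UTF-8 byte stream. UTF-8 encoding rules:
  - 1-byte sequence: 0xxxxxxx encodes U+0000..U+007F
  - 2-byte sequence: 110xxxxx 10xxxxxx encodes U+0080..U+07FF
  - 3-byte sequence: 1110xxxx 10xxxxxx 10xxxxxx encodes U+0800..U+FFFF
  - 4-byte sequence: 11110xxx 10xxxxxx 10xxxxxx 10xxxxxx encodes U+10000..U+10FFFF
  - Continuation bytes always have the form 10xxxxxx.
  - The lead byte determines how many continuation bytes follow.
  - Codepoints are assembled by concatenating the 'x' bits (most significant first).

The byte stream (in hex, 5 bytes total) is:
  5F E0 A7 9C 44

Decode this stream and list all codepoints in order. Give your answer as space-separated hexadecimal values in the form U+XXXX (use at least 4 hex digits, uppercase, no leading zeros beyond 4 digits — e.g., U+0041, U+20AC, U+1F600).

Answer: U+005F U+09DC U+0044

Derivation:
Byte[0]=5F: 1-byte ASCII. cp=U+005F
Byte[1]=E0: 3-byte lead, need 2 cont bytes. acc=0x0
Byte[2]=A7: continuation. acc=(acc<<6)|0x27=0x27
Byte[3]=9C: continuation. acc=(acc<<6)|0x1C=0x9DC
Completed: cp=U+09DC (starts at byte 1)
Byte[4]=44: 1-byte ASCII. cp=U+0044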